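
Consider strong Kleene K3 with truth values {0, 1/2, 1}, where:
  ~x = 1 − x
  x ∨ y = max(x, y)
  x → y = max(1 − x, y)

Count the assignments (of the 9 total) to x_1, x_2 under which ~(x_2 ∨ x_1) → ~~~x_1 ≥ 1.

x_1 = 0, x_2 = 0 ↦ 1  ≥
x_1 = 0, x_2 = 1/2 ↦ 1  ≥
x_1 = 0, x_2 = 1 ↦ 1  ≥
x_1 = 1/2, x_2 = 0 ↦ 1/2  <
x_1 = 1/2, x_2 = 1/2 ↦ 1/2  <
x_1 = 1/2, x_2 = 1 ↦ 1  ≥
x_1 = 1, x_2 = 0 ↦ 1  ≥
x_1 = 1, x_2 = 1/2 ↦ 1  ≥
x_1 = 1, x_2 = 1 ↦ 1  ≥
So 7 of the 9 assignments meet the threshold.

7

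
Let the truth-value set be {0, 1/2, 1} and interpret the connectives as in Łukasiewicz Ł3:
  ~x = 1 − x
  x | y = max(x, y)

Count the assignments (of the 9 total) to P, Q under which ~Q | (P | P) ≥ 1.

5

P = 0, Q = 0 ↦ 1  ≥
P = 0, Q = 1/2 ↦ 1/2  <
P = 0, Q = 1 ↦ 0  <
P = 1/2, Q = 0 ↦ 1  ≥
P = 1/2, Q = 1/2 ↦ 1/2  <
P = 1/2, Q = 1 ↦ 1/2  <
P = 1, Q = 0 ↦ 1  ≥
P = 1, Q = 1/2 ↦ 1  ≥
P = 1, Q = 1 ↦ 1  ≥
So 5 of the 9 assignments meet the threshold.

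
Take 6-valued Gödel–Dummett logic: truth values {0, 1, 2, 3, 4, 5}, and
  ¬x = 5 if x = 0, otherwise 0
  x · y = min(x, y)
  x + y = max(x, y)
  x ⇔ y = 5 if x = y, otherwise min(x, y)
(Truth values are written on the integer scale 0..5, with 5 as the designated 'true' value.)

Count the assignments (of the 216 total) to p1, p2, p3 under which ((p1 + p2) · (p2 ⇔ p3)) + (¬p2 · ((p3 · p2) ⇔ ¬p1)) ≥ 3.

90

value 5: 40 assignments (counts)
value 4: 20 assignments (counts)
value 3: 30 assignments (counts)
value 2: 40 assignments
value 1: 50 assignments
value 0: 36 assignments
So 90 of the 216 assignments meet the threshold.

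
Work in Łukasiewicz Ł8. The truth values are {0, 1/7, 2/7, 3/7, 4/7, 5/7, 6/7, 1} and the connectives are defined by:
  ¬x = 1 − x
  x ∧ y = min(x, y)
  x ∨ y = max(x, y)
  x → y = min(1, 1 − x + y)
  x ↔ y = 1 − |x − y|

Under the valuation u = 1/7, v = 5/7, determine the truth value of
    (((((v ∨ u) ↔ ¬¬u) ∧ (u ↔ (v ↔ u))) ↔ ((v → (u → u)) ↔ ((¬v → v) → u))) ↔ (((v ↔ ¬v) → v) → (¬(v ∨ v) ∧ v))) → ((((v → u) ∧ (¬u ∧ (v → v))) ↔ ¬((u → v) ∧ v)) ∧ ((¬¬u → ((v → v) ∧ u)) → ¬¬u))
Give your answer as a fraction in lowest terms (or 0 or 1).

v ∨ u = 5/7 ∨ 1/7 = 5/7
¬u = ¬1/7 = 6/7
¬¬u = ¬6/7 = 1/7
(v ∨ u) ↔ ¬¬u = 5/7 ↔ 1/7 = 3/7
v ↔ u = 5/7 ↔ 1/7 = 3/7
u ↔ (v ↔ u) = 1/7 ↔ 3/7 = 5/7
((v ∨ u) ↔ ¬¬u) ∧ (u ↔ (v ↔ u)) = 3/7 ∧ 5/7 = 3/7
u → u = 1/7 → 1/7 = 1
v → (u → u) = 5/7 → 1 = 1
¬v = ¬5/7 = 2/7
¬v → v = 2/7 → 5/7 = 1
(¬v → v) → u = 1 → 1/7 = 1/7
(v → (u → u)) ↔ ((¬v → v) → u) = 1 ↔ 1/7 = 1/7
(((v ∨ u) ↔ ¬¬u) ∧ (u ↔ (v ↔ u))) ↔ ((v → (u → u)) ↔ ((¬v → v) → u)) = 3/7 ↔ 1/7 = 5/7
¬v = ¬5/7 = 2/7
v ↔ ¬v = 5/7 ↔ 2/7 = 4/7
(v ↔ ¬v) → v = 4/7 → 5/7 = 1
v ∨ v = 5/7 ∨ 5/7 = 5/7
¬(v ∨ v) = ¬5/7 = 2/7
¬(v ∨ v) ∧ v = 2/7 ∧ 5/7 = 2/7
((v ↔ ¬v) → v) → (¬(v ∨ v) ∧ v) = 1 → 2/7 = 2/7
((((v ∨ u) ↔ ¬¬u) ∧ (u ↔ (v ↔ u))) ↔ ((v → (u → u)) ↔ ((¬v → v) → u))) ↔ (((v ↔ ¬v) → v) → (¬(v ∨ v) ∧ v)) = 5/7 ↔ 2/7 = 4/7
v → u = 5/7 → 1/7 = 3/7
¬u = ¬1/7 = 6/7
v → v = 5/7 → 5/7 = 1
¬u ∧ (v → v) = 6/7 ∧ 1 = 6/7
(v → u) ∧ (¬u ∧ (v → v)) = 3/7 ∧ 6/7 = 3/7
u → v = 1/7 → 5/7 = 1
(u → v) ∧ v = 1 ∧ 5/7 = 5/7
¬((u → v) ∧ v) = ¬5/7 = 2/7
((v → u) ∧ (¬u ∧ (v → v))) ↔ ¬((u → v) ∧ v) = 3/7 ↔ 2/7 = 6/7
¬u = ¬1/7 = 6/7
¬¬u = ¬6/7 = 1/7
v → v = 5/7 → 5/7 = 1
(v → v) ∧ u = 1 ∧ 1/7 = 1/7
¬¬u → ((v → v) ∧ u) = 1/7 → 1/7 = 1
¬u = ¬1/7 = 6/7
¬¬u = ¬6/7 = 1/7
(¬¬u → ((v → v) ∧ u)) → ¬¬u = 1 → 1/7 = 1/7
(((v → u) ∧ (¬u ∧ (v → v))) ↔ ¬((u → v) ∧ v)) ∧ ((¬¬u → ((v → v) ∧ u)) → ¬¬u) = 6/7 ∧ 1/7 = 1/7
(((((v ∨ u) ↔ ¬¬u) ∧ (u ↔ (v ↔ u))) ↔ ((v → (u → u)) ↔ ((¬v → v) → u))) ↔ (((v ↔ ¬v) → v) → (¬(v ∨ v) ∧ v))) → ((((v → u) ∧ (¬u ∧ (v → v))) ↔ ¬((u → v) ∧ v)) ∧ ((¬¬u → ((v → v) ∧ u)) → ¬¬u)) = 4/7 → 1/7 = 4/7

4/7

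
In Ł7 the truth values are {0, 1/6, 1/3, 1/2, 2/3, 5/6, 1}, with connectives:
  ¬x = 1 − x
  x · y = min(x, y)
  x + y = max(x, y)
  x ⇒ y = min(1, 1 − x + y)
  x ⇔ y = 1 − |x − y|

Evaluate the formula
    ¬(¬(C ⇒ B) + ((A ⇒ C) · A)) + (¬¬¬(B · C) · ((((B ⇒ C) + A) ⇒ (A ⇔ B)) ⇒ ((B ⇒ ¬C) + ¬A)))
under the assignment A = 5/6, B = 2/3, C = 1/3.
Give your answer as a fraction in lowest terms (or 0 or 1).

C ⇒ B = 1/3 ⇒ 2/3 = 1
¬(C ⇒ B) = ¬1 = 0
A ⇒ C = 5/6 ⇒ 1/3 = 1/2
(A ⇒ C) · A = 1/2 · 5/6 = 1/2
¬(C ⇒ B) + ((A ⇒ C) · A) = 0 + 1/2 = 1/2
¬(¬(C ⇒ B) + ((A ⇒ C) · A)) = ¬1/2 = 1/2
B · C = 2/3 · 1/3 = 1/3
¬(B · C) = ¬1/3 = 2/3
¬¬(B · C) = ¬2/3 = 1/3
¬¬¬(B · C) = ¬1/3 = 2/3
B ⇒ C = 2/3 ⇒ 1/3 = 2/3
(B ⇒ C) + A = 2/3 + 5/6 = 5/6
A ⇔ B = 5/6 ⇔ 2/3 = 5/6
((B ⇒ C) + A) ⇒ (A ⇔ B) = 5/6 ⇒ 5/6 = 1
¬C = ¬1/3 = 2/3
B ⇒ ¬C = 2/3 ⇒ 2/3 = 1
¬A = ¬5/6 = 1/6
(B ⇒ ¬C) + ¬A = 1 + 1/6 = 1
(((B ⇒ C) + A) ⇒ (A ⇔ B)) ⇒ ((B ⇒ ¬C) + ¬A) = 1 ⇒ 1 = 1
¬¬¬(B · C) · ((((B ⇒ C) + A) ⇒ (A ⇔ B)) ⇒ ((B ⇒ ¬C) + ¬A)) = 2/3 · 1 = 2/3
¬(¬(C ⇒ B) + ((A ⇒ C) · A)) + (¬¬¬(B · C) · ((((B ⇒ C) + A) ⇒ (A ⇔ B)) ⇒ ((B ⇒ ¬C) + ¬A))) = 1/2 + 2/3 = 2/3

2/3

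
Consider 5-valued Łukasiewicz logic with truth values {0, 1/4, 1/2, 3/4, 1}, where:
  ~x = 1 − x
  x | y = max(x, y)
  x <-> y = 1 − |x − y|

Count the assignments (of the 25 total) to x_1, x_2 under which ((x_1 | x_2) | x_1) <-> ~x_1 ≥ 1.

value 1: 5 assignments (counts)
value 3/4: 4 assignments
value 1/2: 8 assignments
value 1/4: 2 assignments
value 0: 6 assignments
So 5 of the 25 assignments meet the threshold.

5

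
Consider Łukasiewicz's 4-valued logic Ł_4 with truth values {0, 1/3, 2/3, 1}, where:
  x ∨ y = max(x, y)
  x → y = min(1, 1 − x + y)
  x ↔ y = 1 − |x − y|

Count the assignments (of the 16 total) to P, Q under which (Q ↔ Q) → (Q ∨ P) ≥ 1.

7

P = 0, Q = 0 ↦ 0  <
P = 0, Q = 1/3 ↦ 1/3  <
P = 0, Q = 2/3 ↦ 2/3  <
P = 0, Q = 1 ↦ 1  ≥
P = 1/3, Q = 0 ↦ 1/3  <
P = 1/3, Q = 1/3 ↦ 1/3  <
P = 1/3, Q = 2/3 ↦ 2/3  <
P = 1/3, Q = 1 ↦ 1  ≥
P = 2/3, Q = 0 ↦ 2/3  <
P = 2/3, Q = 1/3 ↦ 2/3  <
P = 2/3, Q = 2/3 ↦ 2/3  <
P = 2/3, Q = 1 ↦ 1  ≥
P = 1, Q = 0 ↦ 1  ≥
P = 1, Q = 1/3 ↦ 1  ≥
P = 1, Q = 2/3 ↦ 1  ≥
P = 1, Q = 1 ↦ 1  ≥
So 7 of the 16 assignments meet the threshold.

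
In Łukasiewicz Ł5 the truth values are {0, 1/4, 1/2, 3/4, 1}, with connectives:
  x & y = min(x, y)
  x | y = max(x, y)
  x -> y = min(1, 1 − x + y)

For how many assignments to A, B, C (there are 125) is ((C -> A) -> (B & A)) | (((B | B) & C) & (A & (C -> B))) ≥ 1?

19

value 1: 19 assignments (counts)
value 3/4: 28 assignments
value 1/2: 31 assignments
value 1/4: 28 assignments
value 0: 19 assignments
So 19 of the 125 assignments meet the threshold.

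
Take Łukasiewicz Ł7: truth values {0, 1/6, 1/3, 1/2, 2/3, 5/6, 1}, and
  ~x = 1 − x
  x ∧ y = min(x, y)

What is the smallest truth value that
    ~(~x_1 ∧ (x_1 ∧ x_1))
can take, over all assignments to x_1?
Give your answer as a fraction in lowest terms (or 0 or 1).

Take x_1 = 1/2:
~x_1 = ~1/2 = 1/2
x_1 ∧ x_1 = 1/2 ∧ 1/2 = 1/2
~x_1 ∧ (x_1 ∧ x_1) = 1/2 ∧ 1/2 = 1/2
~(~x_1 ∧ (x_1 ∧ x_1)) = ~1/2 = 1/2
No assignment yields a value below 1/2, so this is the minimum.

1/2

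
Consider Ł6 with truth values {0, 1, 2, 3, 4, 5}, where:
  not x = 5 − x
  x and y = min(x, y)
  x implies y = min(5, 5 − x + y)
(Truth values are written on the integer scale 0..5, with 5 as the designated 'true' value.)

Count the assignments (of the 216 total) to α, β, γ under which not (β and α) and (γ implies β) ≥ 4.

value 5: 26 assignments (counts)
value 4: 46 assignments (counts)
value 3: 54 assignments
value 2: 48 assignments
value 1: 30 assignments
value 0: 12 assignments
So 72 of the 216 assignments meet the threshold.

72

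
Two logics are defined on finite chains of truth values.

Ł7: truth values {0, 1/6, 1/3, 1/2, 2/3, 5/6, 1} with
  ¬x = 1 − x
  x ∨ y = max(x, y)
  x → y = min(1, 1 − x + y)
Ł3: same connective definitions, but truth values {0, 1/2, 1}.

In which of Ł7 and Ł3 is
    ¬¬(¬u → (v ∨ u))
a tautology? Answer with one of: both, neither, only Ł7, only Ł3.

neither

In Ł7: at u = 0, v = 0 the value is 0 — not a tautology.
In Ł3: at u = 0, v = 0 the value is 0 — not a tautology.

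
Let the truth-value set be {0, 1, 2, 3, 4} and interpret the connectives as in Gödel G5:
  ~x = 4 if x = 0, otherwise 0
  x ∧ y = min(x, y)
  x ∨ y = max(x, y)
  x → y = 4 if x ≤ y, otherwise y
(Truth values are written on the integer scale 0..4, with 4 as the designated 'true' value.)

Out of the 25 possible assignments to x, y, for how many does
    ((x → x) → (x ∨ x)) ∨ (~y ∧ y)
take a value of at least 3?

value 4: 5 assignments (counts)
value 3: 5 assignments (counts)
value 2: 5 assignments
value 1: 5 assignments
value 0: 5 assignments
So 10 of the 25 assignments meet the threshold.

10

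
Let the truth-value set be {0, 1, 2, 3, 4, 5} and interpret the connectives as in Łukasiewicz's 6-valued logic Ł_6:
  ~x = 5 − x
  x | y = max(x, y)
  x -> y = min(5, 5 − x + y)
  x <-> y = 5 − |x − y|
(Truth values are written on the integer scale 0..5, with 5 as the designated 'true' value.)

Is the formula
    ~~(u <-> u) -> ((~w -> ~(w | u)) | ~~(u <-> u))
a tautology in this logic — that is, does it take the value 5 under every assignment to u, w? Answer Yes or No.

Yes

At u = 0, w = 4, for instance:
u <-> u = 0 <-> 0 = 5
~(u <-> u) = ~5 = 0
~~(u <-> u) = ~0 = 5
~w = ~4 = 1
w | u = 4 | 0 = 4
~(w | u) = ~4 = 1
~w -> ~(w | u) = 1 -> 1 = 5
(~w -> ~(w | u)) | ~~(u <-> u) = 5 | 5 = 5
~~(u <-> u) -> ((~w -> ~(w | u)) | ~~(u <-> u)) = 5 -> 5 = 5
and checking the remaining 35 assignments likewise gives ≥ 5 in every case.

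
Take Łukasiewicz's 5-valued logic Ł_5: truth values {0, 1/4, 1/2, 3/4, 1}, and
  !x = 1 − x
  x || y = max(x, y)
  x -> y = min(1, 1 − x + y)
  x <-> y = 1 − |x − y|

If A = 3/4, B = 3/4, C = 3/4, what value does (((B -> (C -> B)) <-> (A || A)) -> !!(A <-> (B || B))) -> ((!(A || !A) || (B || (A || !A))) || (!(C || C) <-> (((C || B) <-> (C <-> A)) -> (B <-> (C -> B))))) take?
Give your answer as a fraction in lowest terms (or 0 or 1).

3/4

C -> B = 3/4 -> 3/4 = 1
B -> (C -> B) = 3/4 -> 1 = 1
A || A = 3/4 || 3/4 = 3/4
(B -> (C -> B)) <-> (A || A) = 1 <-> 3/4 = 3/4
B || B = 3/4 || 3/4 = 3/4
A <-> (B || B) = 3/4 <-> 3/4 = 1
!(A <-> (B || B)) = !1 = 0
!!(A <-> (B || B)) = !0 = 1
((B -> (C -> B)) <-> (A || A)) -> !!(A <-> (B || B)) = 3/4 -> 1 = 1
!A = !3/4 = 1/4
A || !A = 3/4 || 1/4 = 3/4
!(A || !A) = !3/4 = 1/4
!A = !3/4 = 1/4
A || !A = 3/4 || 1/4 = 3/4
B || (A || !A) = 3/4 || 3/4 = 3/4
!(A || !A) || (B || (A || !A)) = 1/4 || 3/4 = 3/4
C || C = 3/4 || 3/4 = 3/4
!(C || C) = !3/4 = 1/4
C || B = 3/4 || 3/4 = 3/4
C <-> A = 3/4 <-> 3/4 = 1
(C || B) <-> (C <-> A) = 3/4 <-> 1 = 3/4
C -> B = 3/4 -> 3/4 = 1
B <-> (C -> B) = 3/4 <-> 1 = 3/4
((C || B) <-> (C <-> A)) -> (B <-> (C -> B)) = 3/4 -> 3/4 = 1
!(C || C) <-> (((C || B) <-> (C <-> A)) -> (B <-> (C -> B))) = 1/4 <-> 1 = 1/4
(!(A || !A) || (B || (A || !A))) || (!(C || C) <-> (((C || B) <-> (C <-> A)) -> (B <-> (C -> B)))) = 3/4 || 1/4 = 3/4
(((B -> (C -> B)) <-> (A || A)) -> !!(A <-> (B || B))) -> ((!(A || !A) || (B || (A || !A))) || (!(C || C) <-> (((C || B) <-> (C <-> A)) -> (B <-> (C -> B))))) = 1 -> 3/4 = 3/4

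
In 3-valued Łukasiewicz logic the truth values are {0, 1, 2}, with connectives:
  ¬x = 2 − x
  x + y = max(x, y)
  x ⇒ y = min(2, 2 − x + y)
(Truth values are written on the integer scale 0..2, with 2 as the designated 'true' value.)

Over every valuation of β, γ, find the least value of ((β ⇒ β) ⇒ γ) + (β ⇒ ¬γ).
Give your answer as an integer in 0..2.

Take β = 2, γ = 1:
β ⇒ β = 2 ⇒ 2 = 2
(β ⇒ β) ⇒ γ = 2 ⇒ 1 = 1
¬γ = ¬1 = 1
β ⇒ ¬γ = 2 ⇒ 1 = 1
((β ⇒ β) ⇒ γ) + (β ⇒ ¬γ) = 1 + 1 = 1
No assignment yields a value below 1, so this is the minimum.

1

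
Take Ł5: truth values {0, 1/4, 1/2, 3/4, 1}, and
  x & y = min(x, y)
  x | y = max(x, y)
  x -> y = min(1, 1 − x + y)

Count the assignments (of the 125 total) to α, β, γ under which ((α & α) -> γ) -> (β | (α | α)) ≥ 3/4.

value 1: 63 assignments (counts)
value 3/4: 24 assignments (counts)
value 1/2: 20 assignments
value 1/4: 13 assignments
value 0: 5 assignments
So 87 of the 125 assignments meet the threshold.

87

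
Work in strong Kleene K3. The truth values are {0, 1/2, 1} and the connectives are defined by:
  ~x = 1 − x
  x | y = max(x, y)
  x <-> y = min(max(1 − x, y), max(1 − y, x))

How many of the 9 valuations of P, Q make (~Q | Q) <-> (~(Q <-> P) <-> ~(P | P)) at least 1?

2

P = 0, Q = 0 ↦ 0  <
P = 0, Q = 1/2 ↦ 1/2  <
P = 0, Q = 1 ↦ 1  ≥
P = 1/2, Q = 0 ↦ 1/2  <
P = 1/2, Q = 1/2 ↦ 1/2  <
P = 1/2, Q = 1 ↦ 1/2  <
P = 1, Q = 0 ↦ 0  <
P = 1, Q = 1/2 ↦ 1/2  <
P = 1, Q = 1 ↦ 1  ≥
So 2 of the 9 assignments meet the threshold.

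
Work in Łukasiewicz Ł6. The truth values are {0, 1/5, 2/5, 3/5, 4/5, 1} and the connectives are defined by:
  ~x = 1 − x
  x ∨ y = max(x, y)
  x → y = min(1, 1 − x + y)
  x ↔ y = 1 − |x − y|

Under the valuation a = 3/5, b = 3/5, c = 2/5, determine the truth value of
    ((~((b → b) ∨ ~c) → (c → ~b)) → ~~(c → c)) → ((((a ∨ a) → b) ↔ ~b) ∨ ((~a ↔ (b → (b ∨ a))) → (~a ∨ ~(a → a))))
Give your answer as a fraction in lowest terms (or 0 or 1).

1

b → b = 3/5 → 3/5 = 1
~c = ~2/5 = 3/5
(b → b) ∨ ~c = 1 ∨ 3/5 = 1
~((b → b) ∨ ~c) = ~1 = 0
~b = ~3/5 = 2/5
c → ~b = 2/5 → 2/5 = 1
~((b → b) ∨ ~c) → (c → ~b) = 0 → 1 = 1
c → c = 2/5 → 2/5 = 1
~(c → c) = ~1 = 0
~~(c → c) = ~0 = 1
(~((b → b) ∨ ~c) → (c → ~b)) → ~~(c → c) = 1 → 1 = 1
a ∨ a = 3/5 ∨ 3/5 = 3/5
(a ∨ a) → b = 3/5 → 3/5 = 1
~b = ~3/5 = 2/5
((a ∨ a) → b) ↔ ~b = 1 ↔ 2/5 = 2/5
~a = ~3/5 = 2/5
b ∨ a = 3/5 ∨ 3/5 = 3/5
b → (b ∨ a) = 3/5 → 3/5 = 1
~a ↔ (b → (b ∨ a)) = 2/5 ↔ 1 = 2/5
~a = ~3/5 = 2/5
a → a = 3/5 → 3/5 = 1
~(a → a) = ~1 = 0
~a ∨ ~(a → a) = 2/5 ∨ 0 = 2/5
(~a ↔ (b → (b ∨ a))) → (~a ∨ ~(a → a)) = 2/5 → 2/5 = 1
(((a ∨ a) → b) ↔ ~b) ∨ ((~a ↔ (b → (b ∨ a))) → (~a ∨ ~(a → a))) = 2/5 ∨ 1 = 1
((~((b → b) ∨ ~c) → (c → ~b)) → ~~(c → c)) → ((((a ∨ a) → b) ↔ ~b) ∨ ((~a ↔ (b → (b ∨ a))) → (~a ∨ ~(a → a)))) = 1 → 1 = 1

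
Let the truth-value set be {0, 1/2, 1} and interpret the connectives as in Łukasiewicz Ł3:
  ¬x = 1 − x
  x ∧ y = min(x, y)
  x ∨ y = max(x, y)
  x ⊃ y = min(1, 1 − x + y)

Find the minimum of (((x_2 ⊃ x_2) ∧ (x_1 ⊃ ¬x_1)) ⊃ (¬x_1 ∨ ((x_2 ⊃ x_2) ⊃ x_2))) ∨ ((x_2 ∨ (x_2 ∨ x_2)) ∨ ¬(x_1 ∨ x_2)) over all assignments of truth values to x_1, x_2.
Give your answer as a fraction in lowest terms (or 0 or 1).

1/2

Take x_1 = 1/2, x_2 = 0:
x_2 ⊃ x_2 = 0 ⊃ 0 = 1
¬x_1 = ¬1/2 = 1/2
x_1 ⊃ ¬x_1 = 1/2 ⊃ 1/2 = 1
(x_2 ⊃ x_2) ∧ (x_1 ⊃ ¬x_1) = 1 ∧ 1 = 1
¬x_1 = ¬1/2 = 1/2
x_2 ⊃ x_2 = 0 ⊃ 0 = 1
(x_2 ⊃ x_2) ⊃ x_2 = 1 ⊃ 0 = 0
¬x_1 ∨ ((x_2 ⊃ x_2) ⊃ x_2) = 1/2 ∨ 0 = 1/2
((x_2 ⊃ x_2) ∧ (x_1 ⊃ ¬x_1)) ⊃ (¬x_1 ∨ ((x_2 ⊃ x_2) ⊃ x_2)) = 1 ⊃ 1/2 = 1/2
x_2 ∨ x_2 = 0 ∨ 0 = 0
x_2 ∨ (x_2 ∨ x_2) = 0 ∨ 0 = 0
x_1 ∨ x_2 = 1/2 ∨ 0 = 1/2
¬(x_1 ∨ x_2) = ¬1/2 = 1/2
(x_2 ∨ (x_2 ∨ x_2)) ∨ ¬(x_1 ∨ x_2) = 0 ∨ 1/2 = 1/2
(((x_2 ⊃ x_2) ∧ (x_1 ⊃ ¬x_1)) ⊃ (¬x_1 ∨ ((x_2 ⊃ x_2) ⊃ x_2))) ∨ ((x_2 ∨ (x_2 ∨ x_2)) ∨ ¬(x_1 ∨ x_2)) = 1/2 ∨ 1/2 = 1/2
No assignment yields a value below 1/2, so this is the minimum.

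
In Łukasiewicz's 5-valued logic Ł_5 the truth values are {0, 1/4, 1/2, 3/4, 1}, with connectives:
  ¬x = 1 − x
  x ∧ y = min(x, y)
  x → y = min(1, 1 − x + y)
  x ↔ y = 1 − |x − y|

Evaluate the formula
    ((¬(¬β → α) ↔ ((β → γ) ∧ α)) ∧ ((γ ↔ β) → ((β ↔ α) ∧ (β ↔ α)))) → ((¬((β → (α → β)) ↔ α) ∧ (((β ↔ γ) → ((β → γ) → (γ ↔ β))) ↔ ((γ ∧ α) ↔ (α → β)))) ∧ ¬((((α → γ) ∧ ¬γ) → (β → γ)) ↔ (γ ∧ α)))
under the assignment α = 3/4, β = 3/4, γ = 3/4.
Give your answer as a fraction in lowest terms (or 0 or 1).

1

¬β = ¬3/4 = 1/4
¬β → α = 1/4 → 3/4 = 1
¬(¬β → α) = ¬1 = 0
β → γ = 3/4 → 3/4 = 1
(β → γ) ∧ α = 1 ∧ 3/4 = 3/4
¬(¬β → α) ↔ ((β → γ) ∧ α) = 0 ↔ 3/4 = 1/4
γ ↔ β = 3/4 ↔ 3/4 = 1
β ↔ α = 3/4 ↔ 3/4 = 1
β ↔ α = 3/4 ↔ 3/4 = 1
(β ↔ α) ∧ (β ↔ α) = 1 ∧ 1 = 1
(γ ↔ β) → ((β ↔ α) ∧ (β ↔ α)) = 1 → 1 = 1
(¬(¬β → α) ↔ ((β → γ) ∧ α)) ∧ ((γ ↔ β) → ((β ↔ α) ∧ (β ↔ α))) = 1/4 ∧ 1 = 1/4
α → β = 3/4 → 3/4 = 1
β → (α → β) = 3/4 → 1 = 1
(β → (α → β)) ↔ α = 1 ↔ 3/4 = 3/4
¬((β → (α → β)) ↔ α) = ¬3/4 = 1/4
β ↔ γ = 3/4 ↔ 3/4 = 1
β → γ = 3/4 → 3/4 = 1
γ ↔ β = 3/4 ↔ 3/4 = 1
(β → γ) → (γ ↔ β) = 1 → 1 = 1
(β ↔ γ) → ((β → γ) → (γ ↔ β)) = 1 → 1 = 1
γ ∧ α = 3/4 ∧ 3/4 = 3/4
α → β = 3/4 → 3/4 = 1
(γ ∧ α) ↔ (α → β) = 3/4 ↔ 1 = 3/4
((β ↔ γ) → ((β → γ) → (γ ↔ β))) ↔ ((γ ∧ α) ↔ (α → β)) = 1 ↔ 3/4 = 3/4
¬((β → (α → β)) ↔ α) ∧ (((β ↔ γ) → ((β → γ) → (γ ↔ β))) ↔ ((γ ∧ α) ↔ (α → β))) = 1/4 ∧ 3/4 = 1/4
α → γ = 3/4 → 3/4 = 1
¬γ = ¬3/4 = 1/4
(α → γ) ∧ ¬γ = 1 ∧ 1/4 = 1/4
β → γ = 3/4 → 3/4 = 1
((α → γ) ∧ ¬γ) → (β → γ) = 1/4 → 1 = 1
γ ∧ α = 3/4 ∧ 3/4 = 3/4
(((α → γ) ∧ ¬γ) → (β → γ)) ↔ (γ ∧ α) = 1 ↔ 3/4 = 3/4
¬((((α → γ) ∧ ¬γ) → (β → γ)) ↔ (γ ∧ α)) = ¬3/4 = 1/4
(¬((β → (α → β)) ↔ α) ∧ (((β ↔ γ) → ((β → γ) → (γ ↔ β))) ↔ ((γ ∧ α) ↔ (α → β)))) ∧ ¬((((α → γ) ∧ ¬γ) → (β → γ)) ↔ (γ ∧ α)) = 1/4 ∧ 1/4 = 1/4
((¬(¬β → α) ↔ ((β → γ) ∧ α)) ∧ ((γ ↔ β) → ((β ↔ α) ∧ (β ↔ α)))) → ((¬((β → (α → β)) ↔ α) ∧ (((β ↔ γ) → ((β → γ) → (γ ↔ β))) ↔ ((γ ∧ α) ↔ (α → β)))) ∧ ¬((((α → γ) ∧ ¬γ) → (β → γ)) ↔ (γ ∧ α))) = 1/4 → 1/4 = 1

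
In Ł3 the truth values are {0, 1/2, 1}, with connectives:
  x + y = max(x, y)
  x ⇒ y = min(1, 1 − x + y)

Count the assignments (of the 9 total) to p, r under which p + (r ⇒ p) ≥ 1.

6

p = 0, r = 0 ↦ 1  ≥
p = 0, r = 1/2 ↦ 1/2  <
p = 0, r = 1 ↦ 0  <
p = 1/2, r = 0 ↦ 1  ≥
p = 1/2, r = 1/2 ↦ 1  ≥
p = 1/2, r = 1 ↦ 1/2  <
p = 1, r = 0 ↦ 1  ≥
p = 1, r = 1/2 ↦ 1  ≥
p = 1, r = 1 ↦ 1  ≥
So 6 of the 9 assignments meet the threshold.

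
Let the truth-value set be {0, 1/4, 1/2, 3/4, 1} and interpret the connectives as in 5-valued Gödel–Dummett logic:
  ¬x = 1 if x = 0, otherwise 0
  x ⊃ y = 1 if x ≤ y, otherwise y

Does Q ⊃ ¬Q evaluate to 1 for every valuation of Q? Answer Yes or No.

No

Counterexample: take Q = 1/4.
¬Q = ¬1/4 = 0
Q ⊃ ¬Q = 1/4 ⊃ 0 = 0
This gives 0 ≠ 1.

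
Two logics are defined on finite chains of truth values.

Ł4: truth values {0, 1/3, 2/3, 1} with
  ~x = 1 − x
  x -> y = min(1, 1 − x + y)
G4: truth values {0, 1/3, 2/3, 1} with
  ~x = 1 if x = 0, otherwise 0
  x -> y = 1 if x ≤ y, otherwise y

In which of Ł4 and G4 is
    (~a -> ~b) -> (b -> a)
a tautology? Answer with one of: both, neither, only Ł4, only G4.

only Ł4

In Ł4: every assignment gives 1 — tautology.
In G4: at a = 1/3, b = 2/3 the value is 1/3 — not a tautology.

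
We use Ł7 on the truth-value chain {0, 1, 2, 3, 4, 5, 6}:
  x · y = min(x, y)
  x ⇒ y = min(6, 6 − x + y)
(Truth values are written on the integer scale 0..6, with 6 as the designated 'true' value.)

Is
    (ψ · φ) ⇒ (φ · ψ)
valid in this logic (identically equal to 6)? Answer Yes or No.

Yes

At φ = 2, ψ = 0, for instance:
ψ · φ = 0 · 2 = 0
φ · ψ = 2 · 0 = 0
(ψ · φ) ⇒ (φ · ψ) = 0 ⇒ 0 = 6
and checking the remaining 48 assignments likewise gives ≥ 6 in every case.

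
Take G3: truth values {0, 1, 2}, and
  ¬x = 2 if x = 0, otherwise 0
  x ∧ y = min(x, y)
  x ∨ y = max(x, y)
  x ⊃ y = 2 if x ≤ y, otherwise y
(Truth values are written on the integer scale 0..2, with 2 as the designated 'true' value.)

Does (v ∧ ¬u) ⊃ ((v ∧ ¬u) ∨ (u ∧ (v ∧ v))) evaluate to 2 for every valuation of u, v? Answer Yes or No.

Yes

u = 0, v = 0 ↦ 2
u = 0, v = 1 ↦ 2
u = 0, v = 2 ↦ 2
u = 1, v = 0 ↦ 2
u = 1, v = 1 ↦ 2
u = 1, v = 2 ↦ 2
u = 2, v = 0 ↦ 2
u = 2, v = 1 ↦ 2
u = 2, v = 2 ↦ 2
Every assignment gives a value ≥ 2.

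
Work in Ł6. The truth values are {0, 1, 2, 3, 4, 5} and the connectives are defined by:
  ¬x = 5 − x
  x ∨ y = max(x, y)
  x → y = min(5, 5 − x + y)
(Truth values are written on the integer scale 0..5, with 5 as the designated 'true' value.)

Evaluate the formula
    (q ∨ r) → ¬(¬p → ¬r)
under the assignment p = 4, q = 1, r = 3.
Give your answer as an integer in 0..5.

2

q ∨ r = 1 ∨ 3 = 3
¬p = ¬4 = 1
¬r = ¬3 = 2
¬p → ¬r = 1 → 2 = 5
¬(¬p → ¬r) = ¬5 = 0
(q ∨ r) → ¬(¬p → ¬r) = 3 → 0 = 2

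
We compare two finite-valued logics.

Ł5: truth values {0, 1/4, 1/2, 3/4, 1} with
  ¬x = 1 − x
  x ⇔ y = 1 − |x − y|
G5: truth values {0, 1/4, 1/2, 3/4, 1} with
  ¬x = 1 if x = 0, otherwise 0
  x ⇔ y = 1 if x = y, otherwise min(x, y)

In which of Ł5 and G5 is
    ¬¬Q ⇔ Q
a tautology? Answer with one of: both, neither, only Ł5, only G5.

In Ł5: every assignment gives 1 — tautology.
In G5: at Q = 1/4 the value is 1/4 — not a tautology.

only Ł5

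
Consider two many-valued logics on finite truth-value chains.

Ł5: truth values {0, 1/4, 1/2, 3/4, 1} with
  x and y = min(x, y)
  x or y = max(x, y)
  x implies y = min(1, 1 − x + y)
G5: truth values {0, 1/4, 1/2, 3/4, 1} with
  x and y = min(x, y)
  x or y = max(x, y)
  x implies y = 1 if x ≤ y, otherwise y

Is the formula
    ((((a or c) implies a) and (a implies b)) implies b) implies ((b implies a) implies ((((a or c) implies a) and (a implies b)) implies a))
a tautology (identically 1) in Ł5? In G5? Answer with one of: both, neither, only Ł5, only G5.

In Ł5: every assignment gives 1 — tautology.
In G5: every assignment gives 1 — tautology.

both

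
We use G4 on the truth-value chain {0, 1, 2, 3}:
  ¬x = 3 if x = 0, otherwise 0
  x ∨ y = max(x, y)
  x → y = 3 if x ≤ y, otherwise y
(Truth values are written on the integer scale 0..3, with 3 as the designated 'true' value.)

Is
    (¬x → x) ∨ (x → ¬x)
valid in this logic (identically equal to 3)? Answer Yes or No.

x = 0 ↦ 3
x = 1 ↦ 3
x = 2 ↦ 3
x = 3 ↦ 3
Every assignment gives a value ≥ 3.

Yes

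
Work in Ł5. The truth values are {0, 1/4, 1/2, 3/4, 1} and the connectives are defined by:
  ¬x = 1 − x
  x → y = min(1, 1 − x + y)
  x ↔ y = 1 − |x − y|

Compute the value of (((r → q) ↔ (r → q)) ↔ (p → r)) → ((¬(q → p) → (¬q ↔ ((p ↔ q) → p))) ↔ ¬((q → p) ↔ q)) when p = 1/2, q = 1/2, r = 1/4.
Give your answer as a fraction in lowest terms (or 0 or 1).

r → q = 1/4 → 1/2 = 1
r → q = 1/4 → 1/2 = 1
(r → q) ↔ (r → q) = 1 ↔ 1 = 1
p → r = 1/2 → 1/4 = 3/4
((r → q) ↔ (r → q)) ↔ (p → r) = 1 ↔ 3/4 = 3/4
q → p = 1/2 → 1/2 = 1
¬(q → p) = ¬1 = 0
¬q = ¬1/2 = 1/2
p ↔ q = 1/2 ↔ 1/2 = 1
(p ↔ q) → p = 1 → 1/2 = 1/2
¬q ↔ ((p ↔ q) → p) = 1/2 ↔ 1/2 = 1
¬(q → p) → (¬q ↔ ((p ↔ q) → p)) = 0 → 1 = 1
q → p = 1/2 → 1/2 = 1
(q → p) ↔ q = 1 ↔ 1/2 = 1/2
¬((q → p) ↔ q) = ¬1/2 = 1/2
(¬(q → p) → (¬q ↔ ((p ↔ q) → p))) ↔ ¬((q → p) ↔ q) = 1 ↔ 1/2 = 1/2
(((r → q) ↔ (r → q)) ↔ (p → r)) → ((¬(q → p) → (¬q ↔ ((p ↔ q) → p))) ↔ ¬((q → p) ↔ q)) = 3/4 → 1/2 = 3/4

3/4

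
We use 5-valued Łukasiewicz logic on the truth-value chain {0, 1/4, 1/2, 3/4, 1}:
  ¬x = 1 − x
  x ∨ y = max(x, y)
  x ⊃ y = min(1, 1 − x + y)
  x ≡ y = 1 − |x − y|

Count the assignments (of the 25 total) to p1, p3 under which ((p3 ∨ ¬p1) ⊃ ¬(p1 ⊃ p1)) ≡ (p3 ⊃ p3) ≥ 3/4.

value 1: 1 assignment (counts)
value 3/4: 3 assignments (counts)
value 1/2: 5 assignments
value 1/4: 7 assignments
value 0: 9 assignments
So 4 of the 25 assignments meet the threshold.

4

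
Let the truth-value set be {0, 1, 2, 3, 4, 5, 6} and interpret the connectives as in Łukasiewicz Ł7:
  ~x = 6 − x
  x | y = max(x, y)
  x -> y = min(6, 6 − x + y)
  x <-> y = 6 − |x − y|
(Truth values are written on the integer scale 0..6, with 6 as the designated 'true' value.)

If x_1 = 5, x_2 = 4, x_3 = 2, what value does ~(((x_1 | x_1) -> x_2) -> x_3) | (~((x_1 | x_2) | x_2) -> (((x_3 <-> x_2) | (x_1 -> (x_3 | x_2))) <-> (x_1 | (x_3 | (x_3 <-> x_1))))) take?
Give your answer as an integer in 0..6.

6

x_1 | x_1 = 5 | 5 = 5
(x_1 | x_1) -> x_2 = 5 -> 4 = 5
((x_1 | x_1) -> x_2) -> x_3 = 5 -> 2 = 3
~(((x_1 | x_1) -> x_2) -> x_3) = ~3 = 3
x_1 | x_2 = 5 | 4 = 5
(x_1 | x_2) | x_2 = 5 | 4 = 5
~((x_1 | x_2) | x_2) = ~5 = 1
x_3 <-> x_2 = 2 <-> 4 = 4
x_3 | x_2 = 2 | 4 = 4
x_1 -> (x_3 | x_2) = 5 -> 4 = 5
(x_3 <-> x_2) | (x_1 -> (x_3 | x_2)) = 4 | 5 = 5
x_3 <-> x_1 = 2 <-> 5 = 3
x_3 | (x_3 <-> x_1) = 2 | 3 = 3
x_1 | (x_3 | (x_3 <-> x_1)) = 5 | 3 = 5
((x_3 <-> x_2) | (x_1 -> (x_3 | x_2))) <-> (x_1 | (x_3 | (x_3 <-> x_1))) = 5 <-> 5 = 6
~((x_1 | x_2) | x_2) -> (((x_3 <-> x_2) | (x_1 -> (x_3 | x_2))) <-> (x_1 | (x_3 | (x_3 <-> x_1)))) = 1 -> 6 = 6
~(((x_1 | x_1) -> x_2) -> x_3) | (~((x_1 | x_2) | x_2) -> (((x_3 <-> x_2) | (x_1 -> (x_3 | x_2))) <-> (x_1 | (x_3 | (x_3 <-> x_1))))) = 3 | 6 = 6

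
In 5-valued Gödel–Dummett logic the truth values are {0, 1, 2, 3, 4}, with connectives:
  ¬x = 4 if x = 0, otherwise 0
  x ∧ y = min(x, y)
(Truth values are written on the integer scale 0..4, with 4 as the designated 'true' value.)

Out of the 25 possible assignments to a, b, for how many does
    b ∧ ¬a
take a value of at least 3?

2

value 4: 1 assignment (counts)
value 3: 1 assignment (counts)
value 2: 1 assignment
value 1: 1 assignment
value 0: 21 assignments
So 2 of the 25 assignments meet the threshold.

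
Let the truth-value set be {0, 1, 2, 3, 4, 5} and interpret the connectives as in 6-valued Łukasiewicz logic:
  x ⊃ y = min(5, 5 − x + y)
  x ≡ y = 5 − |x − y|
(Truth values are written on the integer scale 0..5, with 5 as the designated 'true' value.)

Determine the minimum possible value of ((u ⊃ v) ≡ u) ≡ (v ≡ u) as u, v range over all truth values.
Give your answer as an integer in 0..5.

Take u = 0, v = 0:
u ⊃ v = 0 ⊃ 0 = 5
(u ⊃ v) ≡ u = 5 ≡ 0 = 0
v ≡ u = 0 ≡ 0 = 5
((u ⊃ v) ≡ u) ≡ (v ≡ u) = 0 ≡ 5 = 0
No assignment yields a value below 0, so this is the minimum.

0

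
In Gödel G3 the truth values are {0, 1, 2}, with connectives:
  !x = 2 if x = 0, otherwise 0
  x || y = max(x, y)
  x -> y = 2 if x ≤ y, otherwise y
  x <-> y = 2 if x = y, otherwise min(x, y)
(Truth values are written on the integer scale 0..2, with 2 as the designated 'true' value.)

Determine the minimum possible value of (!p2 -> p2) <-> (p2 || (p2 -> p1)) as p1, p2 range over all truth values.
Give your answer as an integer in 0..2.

0

Take p1 = 0, p2 = 0:
!p2 = !0 = 2
!p2 -> p2 = 2 -> 0 = 0
p2 -> p1 = 0 -> 0 = 2
p2 || (p2 -> p1) = 0 || 2 = 2
(!p2 -> p2) <-> (p2 || (p2 -> p1)) = 0 <-> 2 = 0
No assignment yields a value below 0, so this is the minimum.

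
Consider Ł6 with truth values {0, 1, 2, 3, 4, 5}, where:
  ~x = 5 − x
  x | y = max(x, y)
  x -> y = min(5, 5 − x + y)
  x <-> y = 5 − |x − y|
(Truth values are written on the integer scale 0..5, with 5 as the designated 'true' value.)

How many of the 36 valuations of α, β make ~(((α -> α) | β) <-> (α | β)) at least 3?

value 5: 1 assignment (counts)
value 4: 3 assignments (counts)
value 3: 5 assignments (counts)
value 2: 7 assignments
value 1: 9 assignments
value 0: 11 assignments
So 9 of the 36 assignments meet the threshold.

9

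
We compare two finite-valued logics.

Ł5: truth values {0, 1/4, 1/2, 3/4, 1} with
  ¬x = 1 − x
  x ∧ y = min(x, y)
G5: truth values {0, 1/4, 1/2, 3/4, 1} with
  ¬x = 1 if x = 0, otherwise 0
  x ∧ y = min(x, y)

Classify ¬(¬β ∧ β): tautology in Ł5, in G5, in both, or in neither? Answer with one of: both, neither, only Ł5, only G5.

In Ł5: at β = 1/4 the value is 3/4 — not a tautology.
In G5: every assignment gives 1 — tautology.

only G5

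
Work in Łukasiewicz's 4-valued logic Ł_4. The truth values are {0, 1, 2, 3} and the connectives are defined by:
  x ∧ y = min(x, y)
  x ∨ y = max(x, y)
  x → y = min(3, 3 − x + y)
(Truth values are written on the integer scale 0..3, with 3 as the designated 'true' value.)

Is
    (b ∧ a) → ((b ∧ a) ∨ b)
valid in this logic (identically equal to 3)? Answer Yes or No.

Yes

a = 0, b = 0 ↦ 3
a = 0, b = 1 ↦ 3
a = 0, b = 2 ↦ 3
a = 0, b = 3 ↦ 3
a = 1, b = 0 ↦ 3
a = 1, b = 1 ↦ 3
a = 1, b = 2 ↦ 3
a = 1, b = 3 ↦ 3
a = 2, b = 0 ↦ 3
a = 2, b = 1 ↦ 3
a = 2, b = 2 ↦ 3
a = 2, b = 3 ↦ 3
a = 3, b = 0 ↦ 3
a = 3, b = 1 ↦ 3
a = 3, b = 2 ↦ 3
a = 3, b = 3 ↦ 3
Every assignment gives a value ≥ 3.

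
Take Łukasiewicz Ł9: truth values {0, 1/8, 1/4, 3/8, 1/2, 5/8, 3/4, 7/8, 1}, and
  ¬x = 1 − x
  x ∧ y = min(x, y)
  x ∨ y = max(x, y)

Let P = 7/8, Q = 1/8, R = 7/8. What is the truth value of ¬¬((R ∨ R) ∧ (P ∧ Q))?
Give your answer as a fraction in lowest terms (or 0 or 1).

1/8

R ∨ R = 7/8 ∨ 7/8 = 7/8
P ∧ Q = 7/8 ∧ 1/8 = 1/8
(R ∨ R) ∧ (P ∧ Q) = 7/8 ∧ 1/8 = 1/8
¬((R ∨ R) ∧ (P ∧ Q)) = ¬1/8 = 7/8
¬¬((R ∨ R) ∧ (P ∧ Q)) = ¬7/8 = 1/8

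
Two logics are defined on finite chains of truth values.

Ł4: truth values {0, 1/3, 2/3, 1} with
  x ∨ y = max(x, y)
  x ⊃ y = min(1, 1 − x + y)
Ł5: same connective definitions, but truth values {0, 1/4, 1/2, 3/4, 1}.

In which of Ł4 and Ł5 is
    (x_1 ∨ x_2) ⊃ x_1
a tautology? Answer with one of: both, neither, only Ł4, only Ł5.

neither

In Ł4: at x_1 = 0, x_2 = 1/3 the value is 2/3 — not a tautology.
In Ł5: at x_1 = 0, x_2 = 1/4 the value is 3/4 — not a tautology.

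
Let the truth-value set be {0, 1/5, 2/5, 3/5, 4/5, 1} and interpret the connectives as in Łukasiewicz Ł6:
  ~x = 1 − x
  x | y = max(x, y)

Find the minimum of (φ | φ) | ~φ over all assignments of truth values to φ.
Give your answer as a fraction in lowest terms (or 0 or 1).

3/5

Take φ = 2/5:
φ | φ = 2/5 | 2/5 = 2/5
~φ = ~2/5 = 3/5
(φ | φ) | ~φ = 2/5 | 3/5 = 3/5
No assignment yields a value below 3/5, so this is the minimum.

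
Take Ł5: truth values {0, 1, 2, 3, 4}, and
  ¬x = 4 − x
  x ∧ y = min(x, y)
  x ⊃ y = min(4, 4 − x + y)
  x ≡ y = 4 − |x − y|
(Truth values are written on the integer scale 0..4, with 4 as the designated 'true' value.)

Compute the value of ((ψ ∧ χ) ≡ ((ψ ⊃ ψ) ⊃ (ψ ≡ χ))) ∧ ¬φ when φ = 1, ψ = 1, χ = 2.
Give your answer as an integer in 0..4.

2

ψ ∧ χ = 1 ∧ 2 = 1
ψ ⊃ ψ = 1 ⊃ 1 = 4
ψ ≡ χ = 1 ≡ 2 = 3
(ψ ⊃ ψ) ⊃ (ψ ≡ χ) = 4 ⊃ 3 = 3
(ψ ∧ χ) ≡ ((ψ ⊃ ψ) ⊃ (ψ ≡ χ)) = 1 ≡ 3 = 2
¬φ = ¬1 = 3
((ψ ∧ χ) ≡ ((ψ ⊃ ψ) ⊃ (ψ ≡ χ))) ∧ ¬φ = 2 ∧ 3 = 2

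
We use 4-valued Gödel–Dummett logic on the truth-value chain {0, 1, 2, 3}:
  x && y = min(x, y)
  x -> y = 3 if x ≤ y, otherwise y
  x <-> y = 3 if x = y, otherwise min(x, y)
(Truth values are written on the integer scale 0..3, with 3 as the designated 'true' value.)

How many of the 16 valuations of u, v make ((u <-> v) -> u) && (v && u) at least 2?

4

u = 0, v = 0 ↦ 0  <
u = 0, v = 1 ↦ 0  <
u = 0, v = 2 ↦ 0  <
u = 0, v = 3 ↦ 0  <
u = 1, v = 0 ↦ 0  <
u = 1, v = 1 ↦ 1  <
u = 1, v = 2 ↦ 1  <
u = 1, v = 3 ↦ 1  <
u = 2, v = 0 ↦ 0  <
u = 2, v = 1 ↦ 1  <
u = 2, v = 2 ↦ 2  ≥
u = 2, v = 3 ↦ 2  ≥
u = 3, v = 0 ↦ 0  <
u = 3, v = 1 ↦ 1  <
u = 3, v = 2 ↦ 2  ≥
u = 3, v = 3 ↦ 3  ≥
So 4 of the 16 assignments meet the threshold.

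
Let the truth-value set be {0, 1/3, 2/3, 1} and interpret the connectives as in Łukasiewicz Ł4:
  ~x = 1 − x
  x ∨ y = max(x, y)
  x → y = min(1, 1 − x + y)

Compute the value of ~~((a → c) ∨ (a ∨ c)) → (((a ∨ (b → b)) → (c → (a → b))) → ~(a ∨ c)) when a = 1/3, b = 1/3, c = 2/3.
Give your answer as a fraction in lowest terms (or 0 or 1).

1/3

a → c = 1/3 → 2/3 = 1
a ∨ c = 1/3 ∨ 2/3 = 2/3
(a → c) ∨ (a ∨ c) = 1 ∨ 2/3 = 1
~((a → c) ∨ (a ∨ c)) = ~1 = 0
~~((a → c) ∨ (a ∨ c)) = ~0 = 1
b → b = 1/3 → 1/3 = 1
a ∨ (b → b) = 1/3 ∨ 1 = 1
a → b = 1/3 → 1/3 = 1
c → (a → b) = 2/3 → 1 = 1
(a ∨ (b → b)) → (c → (a → b)) = 1 → 1 = 1
a ∨ c = 1/3 ∨ 2/3 = 2/3
~(a ∨ c) = ~2/3 = 1/3
((a ∨ (b → b)) → (c → (a → b))) → ~(a ∨ c) = 1 → 1/3 = 1/3
~~((a → c) ∨ (a ∨ c)) → (((a ∨ (b → b)) → (c → (a → b))) → ~(a ∨ c)) = 1 → 1/3 = 1/3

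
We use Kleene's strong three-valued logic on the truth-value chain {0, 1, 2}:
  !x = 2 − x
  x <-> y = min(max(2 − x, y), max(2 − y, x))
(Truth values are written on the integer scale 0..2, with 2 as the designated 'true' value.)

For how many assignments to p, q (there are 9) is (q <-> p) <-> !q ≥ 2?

p = 0, q = 0 ↦ 2  ≥
p = 0, q = 1 ↦ 1  <
p = 0, q = 2 ↦ 2  ≥
p = 1, q = 0 ↦ 1  <
p = 1, q = 1 ↦ 1  <
p = 1, q = 2 ↦ 1  <
p = 2, q = 0 ↦ 0  <
p = 2, q = 1 ↦ 1  <
p = 2, q = 2 ↦ 0  <
So 2 of the 9 assignments meet the threshold.

2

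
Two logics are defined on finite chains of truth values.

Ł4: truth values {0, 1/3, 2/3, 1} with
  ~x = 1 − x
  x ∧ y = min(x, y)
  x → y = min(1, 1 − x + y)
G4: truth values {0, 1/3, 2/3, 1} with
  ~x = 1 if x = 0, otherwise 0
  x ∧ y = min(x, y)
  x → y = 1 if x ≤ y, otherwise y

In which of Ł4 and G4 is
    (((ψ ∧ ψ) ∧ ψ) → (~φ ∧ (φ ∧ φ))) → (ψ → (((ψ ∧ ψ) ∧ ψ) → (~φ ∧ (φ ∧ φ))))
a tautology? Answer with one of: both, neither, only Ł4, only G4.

both

In Ł4: every assignment gives 1 — tautology.
In G4: every assignment gives 1 — tautology.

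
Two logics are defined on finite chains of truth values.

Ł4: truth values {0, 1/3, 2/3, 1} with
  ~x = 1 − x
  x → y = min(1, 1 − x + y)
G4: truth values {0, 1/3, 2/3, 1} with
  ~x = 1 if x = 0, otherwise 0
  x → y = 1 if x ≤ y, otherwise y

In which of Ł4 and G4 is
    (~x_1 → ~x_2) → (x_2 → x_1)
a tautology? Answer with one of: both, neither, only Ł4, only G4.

only Ł4

In Ł4: every assignment gives 1 — tautology.
In G4: at x_1 = 1/3, x_2 = 2/3 the value is 1/3 — not a tautology.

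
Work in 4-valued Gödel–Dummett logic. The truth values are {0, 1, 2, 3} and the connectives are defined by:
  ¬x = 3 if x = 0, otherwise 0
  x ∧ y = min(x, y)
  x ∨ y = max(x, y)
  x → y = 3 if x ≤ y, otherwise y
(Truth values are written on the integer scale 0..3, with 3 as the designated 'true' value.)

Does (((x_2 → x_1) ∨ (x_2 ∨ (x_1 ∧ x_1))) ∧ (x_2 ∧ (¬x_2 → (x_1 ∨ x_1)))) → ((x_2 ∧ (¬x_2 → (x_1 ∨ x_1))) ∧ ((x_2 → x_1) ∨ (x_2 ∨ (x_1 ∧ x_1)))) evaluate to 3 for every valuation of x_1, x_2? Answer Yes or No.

Yes

x_1 = 0, x_2 = 0 ↦ 3
x_1 = 0, x_2 = 1 ↦ 3
x_1 = 0, x_2 = 2 ↦ 3
x_1 = 0, x_2 = 3 ↦ 3
x_1 = 1, x_2 = 0 ↦ 3
x_1 = 1, x_2 = 1 ↦ 3
x_1 = 1, x_2 = 2 ↦ 3
x_1 = 1, x_2 = 3 ↦ 3
x_1 = 2, x_2 = 0 ↦ 3
x_1 = 2, x_2 = 1 ↦ 3
x_1 = 2, x_2 = 2 ↦ 3
x_1 = 2, x_2 = 3 ↦ 3
x_1 = 3, x_2 = 0 ↦ 3
x_1 = 3, x_2 = 1 ↦ 3
x_1 = 3, x_2 = 2 ↦ 3
x_1 = 3, x_2 = 3 ↦ 3
Every assignment gives a value ≥ 3.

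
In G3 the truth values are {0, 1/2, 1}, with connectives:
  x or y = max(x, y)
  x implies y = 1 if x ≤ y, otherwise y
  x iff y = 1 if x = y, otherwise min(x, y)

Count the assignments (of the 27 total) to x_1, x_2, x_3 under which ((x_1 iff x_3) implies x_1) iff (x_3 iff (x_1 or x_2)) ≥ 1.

value 1: 9 assignments (counts)
value 1/2: 9 assignments
value 0: 9 assignments
So 9 of the 27 assignments meet the threshold.

9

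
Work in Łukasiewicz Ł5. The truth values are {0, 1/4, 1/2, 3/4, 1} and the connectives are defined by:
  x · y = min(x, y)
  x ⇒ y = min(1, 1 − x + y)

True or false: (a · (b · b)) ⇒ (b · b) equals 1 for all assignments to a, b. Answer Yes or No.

Yes

At a = 1/2, b = 1, for instance:
b · b = 1 · 1 = 1
a · (b · b) = 1/2 · 1 = 1/2
(a · (b · b)) ⇒ (b · b) = 1/2 ⇒ 1 = 1
and checking the remaining 24 assignments likewise gives ≥ 1 in every case.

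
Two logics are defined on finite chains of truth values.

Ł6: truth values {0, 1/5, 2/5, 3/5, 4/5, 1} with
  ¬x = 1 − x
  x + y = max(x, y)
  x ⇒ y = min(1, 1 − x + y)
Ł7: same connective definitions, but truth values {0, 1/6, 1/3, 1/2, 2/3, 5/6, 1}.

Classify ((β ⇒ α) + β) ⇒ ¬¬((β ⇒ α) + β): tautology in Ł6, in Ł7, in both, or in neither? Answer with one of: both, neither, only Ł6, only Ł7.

In Ł6: every assignment gives 1 — tautology.
In Ł7: every assignment gives 1 — tautology.

both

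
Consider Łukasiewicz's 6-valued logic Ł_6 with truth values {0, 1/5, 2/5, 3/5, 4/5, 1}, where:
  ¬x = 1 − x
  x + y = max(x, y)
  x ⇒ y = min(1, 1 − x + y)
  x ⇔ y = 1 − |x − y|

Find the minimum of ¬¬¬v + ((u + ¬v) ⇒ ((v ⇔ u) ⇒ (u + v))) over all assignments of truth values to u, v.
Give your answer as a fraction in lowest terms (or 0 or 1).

Take u = 0, v = 1/5:
¬v = ¬1/5 = 4/5
¬¬v = ¬4/5 = 1/5
¬¬¬v = ¬1/5 = 4/5
¬v = ¬1/5 = 4/5
u + ¬v = 0 + 4/5 = 4/5
v ⇔ u = 1/5 ⇔ 0 = 4/5
u + v = 0 + 1/5 = 1/5
(v ⇔ u) ⇒ (u + v) = 4/5 ⇒ 1/5 = 2/5
(u + ¬v) ⇒ ((v ⇔ u) ⇒ (u + v)) = 4/5 ⇒ 2/5 = 3/5
¬¬¬v + ((u + ¬v) ⇒ ((v ⇔ u) ⇒ (u + v))) = 4/5 + 3/5 = 4/5
No assignment yields a value below 4/5, so this is the minimum.

4/5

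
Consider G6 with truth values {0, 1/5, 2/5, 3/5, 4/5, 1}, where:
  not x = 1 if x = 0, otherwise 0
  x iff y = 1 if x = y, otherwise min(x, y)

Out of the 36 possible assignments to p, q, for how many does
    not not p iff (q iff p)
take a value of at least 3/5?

16

value 1: 10 assignments (counts)
value 4/5: 2 assignments (counts)
value 3/5: 4 assignments (counts)
value 2/5: 6 assignments
value 1/5: 8 assignments
value 0: 6 assignments
So 16 of the 36 assignments meet the threshold.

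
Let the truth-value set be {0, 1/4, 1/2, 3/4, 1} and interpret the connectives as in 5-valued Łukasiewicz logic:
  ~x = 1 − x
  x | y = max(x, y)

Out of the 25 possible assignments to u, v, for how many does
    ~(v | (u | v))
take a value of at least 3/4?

value 1: 1 assignment (counts)
value 3/4: 3 assignments (counts)
value 1/2: 5 assignments
value 1/4: 7 assignments
value 0: 9 assignments
So 4 of the 25 assignments meet the threshold.

4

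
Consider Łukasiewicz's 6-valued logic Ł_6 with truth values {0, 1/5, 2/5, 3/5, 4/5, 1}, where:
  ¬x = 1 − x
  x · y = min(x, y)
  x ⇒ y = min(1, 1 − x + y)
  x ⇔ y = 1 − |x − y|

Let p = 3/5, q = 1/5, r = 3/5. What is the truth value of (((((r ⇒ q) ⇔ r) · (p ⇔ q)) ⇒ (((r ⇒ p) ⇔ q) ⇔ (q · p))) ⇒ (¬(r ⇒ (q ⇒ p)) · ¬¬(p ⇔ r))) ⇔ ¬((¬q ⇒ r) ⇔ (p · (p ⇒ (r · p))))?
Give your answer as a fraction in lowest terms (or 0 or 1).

r ⇒ q = 3/5 ⇒ 1/5 = 3/5
(r ⇒ q) ⇔ r = 3/5 ⇔ 3/5 = 1
p ⇔ q = 3/5 ⇔ 1/5 = 3/5
((r ⇒ q) ⇔ r) · (p ⇔ q) = 1 · 3/5 = 3/5
r ⇒ p = 3/5 ⇒ 3/5 = 1
(r ⇒ p) ⇔ q = 1 ⇔ 1/5 = 1/5
q · p = 1/5 · 3/5 = 1/5
((r ⇒ p) ⇔ q) ⇔ (q · p) = 1/5 ⇔ 1/5 = 1
(((r ⇒ q) ⇔ r) · (p ⇔ q)) ⇒ (((r ⇒ p) ⇔ q) ⇔ (q · p)) = 3/5 ⇒ 1 = 1
q ⇒ p = 1/5 ⇒ 3/5 = 1
r ⇒ (q ⇒ p) = 3/5 ⇒ 1 = 1
¬(r ⇒ (q ⇒ p)) = ¬1 = 0
p ⇔ r = 3/5 ⇔ 3/5 = 1
¬(p ⇔ r) = ¬1 = 0
¬¬(p ⇔ r) = ¬0 = 1
¬(r ⇒ (q ⇒ p)) · ¬¬(p ⇔ r) = 0 · 1 = 0
((((r ⇒ q) ⇔ r) · (p ⇔ q)) ⇒ (((r ⇒ p) ⇔ q) ⇔ (q · p))) ⇒ (¬(r ⇒ (q ⇒ p)) · ¬¬(p ⇔ r)) = 1 ⇒ 0 = 0
¬q = ¬1/5 = 4/5
¬q ⇒ r = 4/5 ⇒ 3/5 = 4/5
r · p = 3/5 · 3/5 = 3/5
p ⇒ (r · p) = 3/5 ⇒ 3/5 = 1
p · (p ⇒ (r · p)) = 3/5 · 1 = 3/5
(¬q ⇒ r) ⇔ (p · (p ⇒ (r · p))) = 4/5 ⇔ 3/5 = 4/5
¬((¬q ⇒ r) ⇔ (p · (p ⇒ (r · p)))) = ¬4/5 = 1/5
(((((r ⇒ q) ⇔ r) · (p ⇔ q)) ⇒ (((r ⇒ p) ⇔ q) ⇔ (q · p))) ⇒ (¬(r ⇒ (q ⇒ p)) · ¬¬(p ⇔ r))) ⇔ ¬((¬q ⇒ r) ⇔ (p · (p ⇒ (r · p)))) = 0 ⇔ 1/5 = 4/5

4/5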